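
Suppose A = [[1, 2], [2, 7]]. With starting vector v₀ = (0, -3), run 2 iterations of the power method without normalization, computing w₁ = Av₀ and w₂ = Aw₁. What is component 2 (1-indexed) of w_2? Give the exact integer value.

-159

w1 = Av₀ = (1·0 + 2·(-3); 2·0 + 7·(-3)) = (-6, -21)
w2 = Aw1 = (1·(-6) + 2·(-21); 2·(-6) + 7·(-21)) = (-48, -159)
The requested component of w2 is -159.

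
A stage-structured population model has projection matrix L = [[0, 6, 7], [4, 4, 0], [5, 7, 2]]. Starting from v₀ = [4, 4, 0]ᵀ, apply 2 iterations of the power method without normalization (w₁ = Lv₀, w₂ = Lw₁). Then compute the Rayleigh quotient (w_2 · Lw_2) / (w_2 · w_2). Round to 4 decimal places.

10.0436

w1 = Lv₀ = (24, 32, 48)
w2 = Lw1 = (528, 224, 440)
Lw2 = (4424, 3008, 5088)
w2·Lw2 = 528·4424 + 224·3008 + 440·5088 = 5248384; w2·w2 = 528·528 + 224·224 + 440·440 = 522560
λ ≈ 5248384/522560 = 10.0436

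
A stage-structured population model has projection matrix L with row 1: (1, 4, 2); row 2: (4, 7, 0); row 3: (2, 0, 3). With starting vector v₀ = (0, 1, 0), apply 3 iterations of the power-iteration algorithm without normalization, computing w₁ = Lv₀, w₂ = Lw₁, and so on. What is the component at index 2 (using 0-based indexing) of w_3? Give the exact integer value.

w1 = Lv₀ = (1·0 + 4·1 + 2·0; 4·0 + 7·1 + 0·0; 2·0 + 0·1 + 3·0) = (4, 7, 0)
w2 = Lw1 = (1·4 + 4·7 + 2·0; 4·4 + 7·7 + 0·0; 2·4 + 0·7 + 3·0) = (32, 65, 8)
w3 = Lw2 = (308, 583, 88)
The requested component of w3 is 88.

88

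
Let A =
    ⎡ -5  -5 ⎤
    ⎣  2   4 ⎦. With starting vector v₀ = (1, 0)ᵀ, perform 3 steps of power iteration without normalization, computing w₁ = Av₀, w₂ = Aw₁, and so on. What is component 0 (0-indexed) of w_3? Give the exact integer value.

w1 = Av₀ = (-5, 2)
w2 = Aw1 = (15, -2)
w3 = Aw2 = (-65, 22)
The requested component of w3 is -65.

-65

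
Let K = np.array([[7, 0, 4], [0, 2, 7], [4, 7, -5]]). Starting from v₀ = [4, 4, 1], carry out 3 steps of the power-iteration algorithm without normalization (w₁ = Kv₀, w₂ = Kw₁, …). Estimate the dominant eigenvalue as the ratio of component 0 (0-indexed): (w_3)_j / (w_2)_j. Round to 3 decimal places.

λ ≈ 7.400

w1 = Kv₀ = (32, 15, 39)
w2 = Kw1 = (380, 303, 38)
w3 = Kw2 = (2812, 872, 3451)
Ratio at component: 2812 / 380 = 7.400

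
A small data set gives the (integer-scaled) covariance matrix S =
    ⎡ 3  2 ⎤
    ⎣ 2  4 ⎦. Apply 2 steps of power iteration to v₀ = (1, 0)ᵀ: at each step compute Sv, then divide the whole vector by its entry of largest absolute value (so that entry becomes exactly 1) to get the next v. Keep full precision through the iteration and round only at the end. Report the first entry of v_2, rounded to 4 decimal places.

Sv0 = (3.00000, 2.00000); divide by 3.00000 → v1 = (1.00000, 0.66667)
Sv1 = (4.33333, 4.66667); divide by 4.66667 → v2 = (0.92857, 1.00000)
Requested entry of v2: 13/14 = 0.9286

0.9286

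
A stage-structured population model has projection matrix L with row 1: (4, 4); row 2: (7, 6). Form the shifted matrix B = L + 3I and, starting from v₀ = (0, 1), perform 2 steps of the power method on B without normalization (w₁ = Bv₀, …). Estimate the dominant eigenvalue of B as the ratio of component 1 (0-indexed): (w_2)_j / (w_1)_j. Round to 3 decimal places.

B = L + 3I has rows (7, 4); (7, 9)
w1 = Bv₀ = (7·0 + 4·1; 7·0 + 9·1) = (4, 9)
w2 = Bw1 = (7·4 + 4·9; 7·4 + 9·9) = (64, 109)
Ratio: 109/9 = 12.111

μ ≈ 12.111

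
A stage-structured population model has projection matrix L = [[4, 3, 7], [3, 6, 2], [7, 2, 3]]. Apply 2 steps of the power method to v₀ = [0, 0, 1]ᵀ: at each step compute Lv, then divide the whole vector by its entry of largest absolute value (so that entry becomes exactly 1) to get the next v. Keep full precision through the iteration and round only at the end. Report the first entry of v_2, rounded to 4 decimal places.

0.8871

Lv0 = (7.00000, 2.00000, 3.00000); divide by 7.00000 → v1 = (1.00000, 0.28571, 0.42857)
Lv1 = (7.85714, 5.57143, 8.85714); divide by 8.85714 → v2 = (0.88710, 0.62903, 1.00000)
Requested entry of v2: 55/62 = 0.8871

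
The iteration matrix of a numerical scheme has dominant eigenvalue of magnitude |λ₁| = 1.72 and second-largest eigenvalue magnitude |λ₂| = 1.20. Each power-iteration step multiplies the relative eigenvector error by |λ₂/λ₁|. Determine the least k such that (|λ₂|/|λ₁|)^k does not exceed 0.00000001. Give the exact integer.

|λ₂/λ₁| = 1.20/1.72 = 0.69767
Need k ≥ ln(0.00000001) / ln(0.69767) = -18.4207 / -0.3600 ≈ 51.168
Smallest integer k satisfying the bound: 52

52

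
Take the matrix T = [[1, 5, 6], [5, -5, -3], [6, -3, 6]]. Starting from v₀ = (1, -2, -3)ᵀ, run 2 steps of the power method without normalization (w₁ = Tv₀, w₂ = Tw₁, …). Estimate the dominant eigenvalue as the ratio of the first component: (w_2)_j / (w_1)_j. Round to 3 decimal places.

w1 = Tv₀ = (1·1 + 5·(-2) + 6·(-3); 5·1 + (-5)·(-2) + (-3)·(-3); 6·1 + (-3)·(-2) + 6·(-3)) = (-27, 24, -6)
w2 = Tw1 = (1·(-27) + 5·24 + 6·(-6); 5·(-27) + (-5)·24 + (-3)·(-6); 6·(-27) + (-3)·24 + 6·(-6)) = (57, -237, -270)
Ratio at component: 57 / -27 = -2.111

λ ≈ -2.111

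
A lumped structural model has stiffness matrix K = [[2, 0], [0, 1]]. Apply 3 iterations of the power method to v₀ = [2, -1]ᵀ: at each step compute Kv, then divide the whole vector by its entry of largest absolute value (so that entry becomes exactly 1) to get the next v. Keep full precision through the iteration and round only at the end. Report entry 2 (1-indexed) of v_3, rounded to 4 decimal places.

-0.0625

Kv0 = (4.00000, -1.00000); divide by 4.00000 → v1 = (1.00000, -0.25000)
Kv1 = (2.00000, -0.25000); divide by 2.00000 → v2 = (1.00000, -0.12500)
Kv2 = (2.00000, -0.12500); divide by 2.00000 → v3 = (1.00000, -0.06250)
Requested entry of v3: -1/16 = -0.0625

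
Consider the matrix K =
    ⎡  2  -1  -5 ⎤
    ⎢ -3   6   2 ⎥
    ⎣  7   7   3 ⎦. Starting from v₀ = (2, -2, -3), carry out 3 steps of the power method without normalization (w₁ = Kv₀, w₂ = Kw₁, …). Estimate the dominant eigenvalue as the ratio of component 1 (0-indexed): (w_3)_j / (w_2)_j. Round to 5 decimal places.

7.90667

w1 = Kv₀ = (2·2 + (-1)·(-2) + (-5)·(-3); (-3)·2 + 6·(-2) + 2·(-3); 7·2 + 7·(-2) + 3·(-3)) = (21, -24, -9)
w2 = Kw1 = (2·21 + (-1)·(-24) + (-5)·(-9); (-3)·21 + 6·(-24) + 2·(-9); 7·21 + 7·(-24) + 3·(-9)) = (111, -225, -48)
w3 = Kw2 = (687, -1779, -942)
Ratio at component: -1779 / -225 = 7.90667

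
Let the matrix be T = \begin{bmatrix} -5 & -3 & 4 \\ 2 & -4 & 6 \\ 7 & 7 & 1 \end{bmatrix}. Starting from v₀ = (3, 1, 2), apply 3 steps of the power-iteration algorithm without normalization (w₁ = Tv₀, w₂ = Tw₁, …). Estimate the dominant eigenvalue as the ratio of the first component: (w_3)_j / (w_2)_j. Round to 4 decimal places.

λ ≈ -5.6250

w1 = Tv₀ = (-10, 14, 30)
w2 = Tw1 = (128, 104, 58)
w3 = Tw2 = (-720, 188, 1682)
Ratio at component: -720 / 128 = -5.6250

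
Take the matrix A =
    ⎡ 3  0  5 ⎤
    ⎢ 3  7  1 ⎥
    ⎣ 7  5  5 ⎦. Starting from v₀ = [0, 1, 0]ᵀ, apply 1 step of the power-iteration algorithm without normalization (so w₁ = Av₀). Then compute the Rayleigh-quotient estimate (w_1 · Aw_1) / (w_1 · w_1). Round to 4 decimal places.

w1 = Av₀ = (3·0 + 0·1 + 5·0; 3·0 + 7·1 + 1·0; 7·0 + 5·1 + 5·0) = (0, 7, 5)
Aw1 = (25, 54, 60)
w1·Aw1 = 0·25 + 7·54 + 5·60 = 678; w1·w1 = 0·0 + 7·7 + 5·5 = 74
λ ≈ 678/74 = 9.1622

9.1622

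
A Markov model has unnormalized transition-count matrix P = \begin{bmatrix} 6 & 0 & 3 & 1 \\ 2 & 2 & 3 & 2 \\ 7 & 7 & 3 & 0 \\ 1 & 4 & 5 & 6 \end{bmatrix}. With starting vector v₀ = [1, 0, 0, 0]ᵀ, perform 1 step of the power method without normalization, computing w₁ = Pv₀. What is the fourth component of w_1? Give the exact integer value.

w1 = Pv₀ = (6·1 + 0·0 + 3·0 + 1·0; 2·1 + 2·0 + 3·0 + 2·0; 7·1 + 7·0 + 3·0 + 0·0; 1·1 + 4·0 + 5·0 + 6·0) = (6, 2, 7, 1)
The requested component of w1 is 1.

1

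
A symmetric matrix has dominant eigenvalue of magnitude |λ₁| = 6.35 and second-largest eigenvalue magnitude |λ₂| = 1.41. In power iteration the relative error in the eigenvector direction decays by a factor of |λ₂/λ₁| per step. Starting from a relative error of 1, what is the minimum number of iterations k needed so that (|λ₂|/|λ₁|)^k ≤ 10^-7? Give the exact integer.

11

|λ₂/λ₁| = 1.41/6.35 = 0.22205
Need k ≥ ln(10^-7) / ln(0.22205) = -16.1181 / -1.5049 ≈ 10.711
Smallest integer k satisfying the bound: 11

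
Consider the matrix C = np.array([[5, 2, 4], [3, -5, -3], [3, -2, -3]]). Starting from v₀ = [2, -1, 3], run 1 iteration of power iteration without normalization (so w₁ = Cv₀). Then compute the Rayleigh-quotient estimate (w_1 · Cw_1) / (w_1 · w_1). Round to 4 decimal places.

w1 = Cv₀ = (5·2 + 2·(-1) + 4·3; 3·2 + (-5)·(-1) + (-3)·3; 3·2 + (-2)·(-1) + (-3)·3) = (20, 2, -1)
Cw1 = (100, 53, 59)
w1·Cw1 = 20·100 + 2·53 + (-1)·59 = 2047; w1·w1 = 20·20 + 2·2 + (-1)·(-1) = 405
λ ≈ 2047/405 = 5.0543

λ ≈ 5.0543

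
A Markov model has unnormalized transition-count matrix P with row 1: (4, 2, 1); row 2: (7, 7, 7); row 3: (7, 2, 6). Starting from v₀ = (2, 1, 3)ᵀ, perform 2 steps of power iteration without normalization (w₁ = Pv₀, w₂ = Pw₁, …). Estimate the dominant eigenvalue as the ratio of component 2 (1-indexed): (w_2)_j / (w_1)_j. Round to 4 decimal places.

14.8333

w1 = Pv₀ = (4·2 + 2·1 + 1·3; 7·2 + 7·1 + 7·3; 7·2 + 2·1 + 6·3) = (13, 42, 34)
w2 = Pw1 = (4·13 + 2·42 + 1·34; 7·13 + 7·42 + 7·34; 7·13 + 2·42 + 6·34) = (170, 623, 379)
Ratio at component: 623 / 42 = 14.8333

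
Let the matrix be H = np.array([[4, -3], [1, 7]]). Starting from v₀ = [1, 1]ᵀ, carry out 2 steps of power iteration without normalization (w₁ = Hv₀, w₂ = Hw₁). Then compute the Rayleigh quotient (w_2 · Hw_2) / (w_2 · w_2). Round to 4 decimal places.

w1 = Hv₀ = (4·1 + (-3)·1; 1·1 + 7·1) = (1, 8)
w2 = Hw1 = (4·1 + (-3)·8; 1·1 + 7·8) = (-20, 57)
Hw2 = (-251, 379)
w2·Hw2 = (-20)·(-251) + 57·379 = 26623; w2·w2 = (-20)·(-20) + 57·57 = 3649
λ ≈ 26623/3649 = 7.2960

7.2960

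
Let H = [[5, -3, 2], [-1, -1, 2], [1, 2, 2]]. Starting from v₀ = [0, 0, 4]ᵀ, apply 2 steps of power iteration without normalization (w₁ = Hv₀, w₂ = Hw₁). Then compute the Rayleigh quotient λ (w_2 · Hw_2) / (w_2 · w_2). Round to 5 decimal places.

4.63415

w1 = Hv₀ = (5·0 + (-3)·0 + 2·4; (-1)·0 + (-1)·0 + 2·4; 1·0 + 2·0 + 2·4) = (8, 8, 8)
w2 = Hw1 = (5·8 + (-3)·8 + 2·8; (-1)·8 + (-1)·8 + 2·8; 1·8 + 2·8 + 2·8) = (32, 0, 40)
Hw2 = (240, 48, 112)
w2·Hw2 = 32·240 + 0·48 + 40·112 = 12160; w2·w2 = 32·32 + 0·0 + 40·40 = 2624
λ ≈ 12160/2624 = 4.63415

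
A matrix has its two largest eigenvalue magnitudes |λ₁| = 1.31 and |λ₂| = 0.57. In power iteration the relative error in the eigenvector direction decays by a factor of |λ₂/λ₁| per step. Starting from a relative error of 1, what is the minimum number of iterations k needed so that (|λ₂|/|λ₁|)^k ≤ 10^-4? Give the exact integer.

|λ₂/λ₁| = 0.57/1.31 = 0.43511
Need k ≥ ln(10^-4) / ln(0.43511) = -9.2103 / -0.8321 ≈ 11.068
Smallest integer k satisfying the bound: 12

12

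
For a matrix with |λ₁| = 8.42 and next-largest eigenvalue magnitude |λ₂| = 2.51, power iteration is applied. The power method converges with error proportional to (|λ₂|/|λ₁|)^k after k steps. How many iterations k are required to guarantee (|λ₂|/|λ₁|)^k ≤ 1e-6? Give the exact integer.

12

|λ₂/λ₁| = 2.51/8.42 = 0.29810
Need k ≥ ln(1e-6) / ln(0.29810) = -13.8155 / -1.2103 ≈ 11.415
Smallest integer k satisfying the bound: 12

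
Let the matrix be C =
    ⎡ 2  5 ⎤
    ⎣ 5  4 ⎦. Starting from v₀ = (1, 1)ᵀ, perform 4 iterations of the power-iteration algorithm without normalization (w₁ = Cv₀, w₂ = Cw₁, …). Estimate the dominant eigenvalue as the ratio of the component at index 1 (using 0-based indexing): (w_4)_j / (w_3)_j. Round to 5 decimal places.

8.08463

w1 = Cv₀ = (2·1 + 5·1; 5·1 + 4·1) = (7, 9)
w2 = Cw1 = (2·7 + 5·9; 5·7 + 4·9) = (59, 71)
w3 = Cw2 = (473, 579)
w4 = Cw3 = (3841, 4681)
Ratio at component: 4681 / 579 = 8.08463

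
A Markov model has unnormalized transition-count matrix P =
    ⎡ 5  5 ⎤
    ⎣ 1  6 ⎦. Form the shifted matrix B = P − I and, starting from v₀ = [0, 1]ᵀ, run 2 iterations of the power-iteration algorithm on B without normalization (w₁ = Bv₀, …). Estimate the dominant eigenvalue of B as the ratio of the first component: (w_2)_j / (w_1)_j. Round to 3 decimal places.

B = P − I has rows (4, 5); (1, 5)
w1 = Bv₀ = (4·0 + 5·1; 1·0 + 5·1) = (5, 5)
w2 = Bw1 = (4·5 + 5·5; 1·5 + 5·5) = (45, 30)
Ratio: 45/5 = 9.000

μ ≈ 9.000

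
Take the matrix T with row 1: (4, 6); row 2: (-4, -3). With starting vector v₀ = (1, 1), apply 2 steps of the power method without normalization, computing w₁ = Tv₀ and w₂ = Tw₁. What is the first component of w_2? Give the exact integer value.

w1 = Tv₀ = (4·1 + 6·1; (-4)·1 + (-3)·1) = (10, -7)
w2 = Tw1 = (4·10 + 6·(-7); (-4)·10 + (-3)·(-7)) = (-2, -19)
The requested component of w2 is -2.

-2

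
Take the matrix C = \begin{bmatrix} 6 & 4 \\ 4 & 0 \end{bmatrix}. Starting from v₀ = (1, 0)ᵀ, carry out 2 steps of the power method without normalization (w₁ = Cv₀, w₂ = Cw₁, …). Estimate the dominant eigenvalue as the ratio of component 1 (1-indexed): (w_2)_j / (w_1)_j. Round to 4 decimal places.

w1 = Cv₀ = (6, 4)
w2 = Cw1 = (52, 24)
Ratio at component: 52 / 6 = 8.6667

λ ≈ 8.6667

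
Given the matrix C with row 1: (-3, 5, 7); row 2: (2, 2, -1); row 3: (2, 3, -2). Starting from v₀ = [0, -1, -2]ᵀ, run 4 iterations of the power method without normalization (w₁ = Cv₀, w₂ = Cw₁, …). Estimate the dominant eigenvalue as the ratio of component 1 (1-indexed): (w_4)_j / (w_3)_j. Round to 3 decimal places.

λ ≈ -4.630

w1 = Cv₀ = ((-3)·0 + 5·(-1) + 7·(-2); 2·0 + 2·(-1) + (-1)·(-2); 2·0 + 3·(-1) + (-2)·(-2)) = (-19, 0, 1)
w2 = Cw1 = ((-3)·(-19) + 5·0 + 7·1; 2·(-19) + 2·0 + (-1)·1; 2·(-19) + 3·0 + (-2)·1) = (64, -39, -40)
w3 = Cw2 = (-667, 90, 91)
w4 = Cw3 = (3088, -1245, -1246)
Ratio at component: 3088 / -667 = -4.630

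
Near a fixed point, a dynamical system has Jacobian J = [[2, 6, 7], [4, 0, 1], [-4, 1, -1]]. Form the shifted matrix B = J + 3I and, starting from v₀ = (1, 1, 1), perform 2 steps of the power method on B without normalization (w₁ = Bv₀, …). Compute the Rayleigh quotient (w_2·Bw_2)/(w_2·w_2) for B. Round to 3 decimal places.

B = J + 3I has rows (5, 6, 7); (4, 3, 1); (-4, 1, 2)
w1 = Bv₀ = (18, 8, -1)
w2 = Bw1 = (131, 95, -66)
Bw2 = (763, 743, -561)
w2·Bw2 = 207564; w2·w2 = 30542; μ ≈ 207564/30542 = 6.796

μ ≈ 6.796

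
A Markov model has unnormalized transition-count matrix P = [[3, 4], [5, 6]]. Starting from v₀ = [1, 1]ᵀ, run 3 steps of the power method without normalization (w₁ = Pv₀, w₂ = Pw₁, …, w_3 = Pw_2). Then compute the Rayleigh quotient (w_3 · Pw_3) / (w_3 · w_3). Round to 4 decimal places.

w1 = Pv₀ = (7, 11)
w2 = Pw1 = (65, 101)
w3 = Pw2 = (599, 931)
Pw3 = (5521, 8581)
w3·Pw3 = 599·5521 + 931·8581 = 11295990; w3·w3 = 599·599 + 931·931 = 1225562
λ ≈ 11295990/1225562 = 9.2170

9.2170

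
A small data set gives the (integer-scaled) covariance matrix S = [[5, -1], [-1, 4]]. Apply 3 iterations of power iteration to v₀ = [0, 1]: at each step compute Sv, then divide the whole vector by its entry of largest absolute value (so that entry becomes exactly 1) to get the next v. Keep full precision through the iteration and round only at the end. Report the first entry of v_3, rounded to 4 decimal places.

-0.8052

Sv0 = (-1.00000, 4.00000); divide by 4.00000 → v1 = (-0.25000, 1.00000)
Sv1 = (-2.25000, 4.25000); divide by 4.25000 → v2 = (-0.52941, 1.00000)
Sv2 = (-3.64706, 4.52941); divide by 4.52941 → v3 = (-0.80519, 1.00000)
Requested entry of v3: -62/77 = -0.8052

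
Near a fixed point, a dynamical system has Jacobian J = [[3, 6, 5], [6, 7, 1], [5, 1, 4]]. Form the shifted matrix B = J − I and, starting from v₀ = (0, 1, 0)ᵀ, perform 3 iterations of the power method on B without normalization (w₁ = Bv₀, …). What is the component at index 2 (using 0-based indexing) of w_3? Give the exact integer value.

B = J − I has rows (2, 6, 5); (6, 6, 1); (5, 1, 3)
w1 = Bv₀ = (2·0 + 6·1 + 5·0; 6·0 + 6·1 + 1·0; 5·0 + 1·1 + 3·0) = (6, 6, 1)
w2 = Bw1 = (2·6 + 6·6 + 5·1; 6·6 + 6·6 + 1·1; 5·6 + 1·6 + 3·1) = (53, 73, 39)
w3 = Bw2 = (739, 795, 455)
Requested component of w3: 455

455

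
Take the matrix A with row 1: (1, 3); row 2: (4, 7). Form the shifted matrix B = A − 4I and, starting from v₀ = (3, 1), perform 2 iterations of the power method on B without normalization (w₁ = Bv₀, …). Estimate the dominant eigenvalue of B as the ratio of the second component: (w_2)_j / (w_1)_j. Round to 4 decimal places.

B = A − 4I has rows (-3, 3); (4, 3)
w1 = Bv₀ = (-6, 15)
w2 = Bw1 = (63, 21)
Ratio: 21/15 = 1.4000

1.4000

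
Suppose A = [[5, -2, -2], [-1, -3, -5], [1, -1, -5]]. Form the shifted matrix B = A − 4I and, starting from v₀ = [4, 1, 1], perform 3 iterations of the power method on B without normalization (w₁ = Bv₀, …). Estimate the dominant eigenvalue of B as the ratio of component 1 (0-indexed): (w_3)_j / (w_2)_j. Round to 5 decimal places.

B = A − 4I has rows (1, -2, -2); (-1, -7, -5); (1, -1, -9)
w1 = Bv₀ = (1·4 + (-2)·1 + (-2)·1; (-1)·4 + (-7)·1 + (-5)·1; 1·4 + (-1)·1 + (-9)·1) = (0, -16, -6)
w2 = Bw1 = (1·0 + (-2)·(-16) + (-2)·(-6); (-1)·0 + (-7)·(-16) + (-5)·(-6); 1·0 + (-1)·(-16) + (-9)·(-6)) = (44, 142, 70)
w3 = Bw2 = (-380, -1388, -728)
Ratio: -1388/142 = -9.77465

-9.77465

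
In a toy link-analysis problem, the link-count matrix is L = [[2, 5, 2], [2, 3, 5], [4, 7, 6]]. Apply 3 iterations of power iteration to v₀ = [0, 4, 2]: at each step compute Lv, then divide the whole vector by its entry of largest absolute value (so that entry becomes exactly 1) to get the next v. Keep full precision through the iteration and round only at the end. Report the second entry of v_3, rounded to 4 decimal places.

0.6351

Lv0 = (24.00000, 22.00000, 40.00000); divide by 40.00000 → v1 = (0.60000, 0.55000, 1.00000)
Lv1 = (5.95000, 7.85000, 12.25000); divide by 12.25000 → v2 = (0.48571, 0.64082, 1.00000)
Lv2 = (6.17551, 7.89388, 12.42857); divide by 12.42857 → v3 = (0.49688, 0.63514, 1.00000)
Requested entry of v3: 3868/6090 = 0.6351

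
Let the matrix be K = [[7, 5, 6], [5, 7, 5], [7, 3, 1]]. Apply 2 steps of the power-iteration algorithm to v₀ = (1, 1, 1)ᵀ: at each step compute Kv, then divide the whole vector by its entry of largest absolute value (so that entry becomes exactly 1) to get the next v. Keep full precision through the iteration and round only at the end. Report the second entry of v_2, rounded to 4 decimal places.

0.9531

Kv0 = (18.00000, 17.00000, 11.00000); divide by 18.00000 → v1 = (1.00000, 0.94444, 0.61111)
Kv1 = (15.38889, 14.66667, 10.44444); divide by 15.38889 → v2 = (1.00000, 0.95307, 0.67870)
Requested entry of v2: 264/277 = 0.9531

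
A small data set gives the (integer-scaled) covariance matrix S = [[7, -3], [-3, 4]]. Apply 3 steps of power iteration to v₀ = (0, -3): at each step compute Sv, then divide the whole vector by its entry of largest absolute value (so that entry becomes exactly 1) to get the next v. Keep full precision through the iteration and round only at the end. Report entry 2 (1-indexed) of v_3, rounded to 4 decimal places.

Sv0 = (9.00000, -12.00000); divide by -12.00000 → v1 = (-0.75000, 1.00000)
Sv1 = (-8.25000, 6.25000); divide by -8.25000 → v2 = (1.00000, -0.75758)
Sv2 = (9.27273, -6.03030); divide by 9.27273 → v3 = (1.00000, -0.65033)
Requested entry of v3: -597/918 = -0.6503

-0.6503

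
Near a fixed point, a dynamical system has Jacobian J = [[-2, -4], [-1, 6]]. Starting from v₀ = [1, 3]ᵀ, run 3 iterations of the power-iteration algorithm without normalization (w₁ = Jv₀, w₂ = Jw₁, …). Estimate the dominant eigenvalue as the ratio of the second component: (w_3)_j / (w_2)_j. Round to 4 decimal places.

w1 = Jv₀ = ((-2)·1 + (-4)·3; (-1)·1 + 6·3) = (-14, 17)
w2 = Jw1 = ((-2)·(-14) + (-4)·17; (-1)·(-14) + 6·17) = (-40, 116)
w3 = Jw2 = (-384, 736)
Ratio at component: 736 / 116 = 6.3448

λ ≈ 6.3448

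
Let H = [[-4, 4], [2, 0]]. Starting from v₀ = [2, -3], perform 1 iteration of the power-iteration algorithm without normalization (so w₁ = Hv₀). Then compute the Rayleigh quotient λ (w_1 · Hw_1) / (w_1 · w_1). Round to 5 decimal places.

λ ≈ -5.00000

w1 = Hv₀ = (-20, 4)
Hw1 = (96, -40)
w1·Hw1 = (-20)·96 + 4·(-40) = -2080; w1·w1 = (-20)·(-20) + 4·4 = 416
λ ≈ -2080/416 = -5.00000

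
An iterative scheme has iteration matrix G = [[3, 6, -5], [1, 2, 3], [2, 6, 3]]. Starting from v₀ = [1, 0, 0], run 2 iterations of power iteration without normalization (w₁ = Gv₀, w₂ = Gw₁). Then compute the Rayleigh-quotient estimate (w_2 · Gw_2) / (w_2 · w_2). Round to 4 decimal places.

6.7787

w1 = Gv₀ = (3·1 + 6·0 + (-5)·0; 1·1 + 2·0 + 3·0; 2·1 + 6·0 + 3·0) = (3, 1, 2)
w2 = Gw1 = (3·3 + 6·1 + (-5)·2; 1·3 + 2·1 + 3·2; 2·3 + 6·1 + 3·2) = (5, 11, 18)
Gw2 = (-9, 81, 130)
w2·Gw2 = 5·(-9) + 11·81 + 18·130 = 3186; w2·w2 = 5·5 + 11·11 + 18·18 = 470
λ ≈ 3186/470 = 6.7787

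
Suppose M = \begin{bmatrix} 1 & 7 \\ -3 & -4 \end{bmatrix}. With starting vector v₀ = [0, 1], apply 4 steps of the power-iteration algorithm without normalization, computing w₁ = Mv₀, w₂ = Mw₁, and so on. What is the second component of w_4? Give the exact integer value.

-164

w1 = Mv₀ = (7, -4)
w2 = Mw1 = (-21, -5)
w3 = Mw2 = (-56, 83)
w4 = Mw3 = (525, -164)
The requested component of w4 is -164.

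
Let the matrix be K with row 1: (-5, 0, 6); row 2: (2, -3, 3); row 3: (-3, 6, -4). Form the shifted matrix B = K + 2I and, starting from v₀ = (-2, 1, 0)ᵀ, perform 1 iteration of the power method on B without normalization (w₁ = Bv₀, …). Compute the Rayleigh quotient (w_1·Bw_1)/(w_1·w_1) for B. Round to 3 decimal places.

B = K + 2I has rows (-3, 0, 6); (2, -1, 3); (-3, 6, -2)
w1 = Bv₀ = (6, -5, 12)
Bw1 = (54, 53, -72)
w1·Bw1 = -805; w1·w1 = 205; μ ≈ -805/205 = -3.927

-3.927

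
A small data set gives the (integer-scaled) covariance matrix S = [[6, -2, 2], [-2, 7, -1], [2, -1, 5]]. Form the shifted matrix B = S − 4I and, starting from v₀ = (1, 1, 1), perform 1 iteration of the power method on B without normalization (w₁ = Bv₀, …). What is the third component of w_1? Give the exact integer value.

B = S − 4I has rows (2, -2, 2); (-2, 3, -1); (2, -1, 1)
w1 = Bv₀ = (2, 0, 2)
Requested component of w1: 2

2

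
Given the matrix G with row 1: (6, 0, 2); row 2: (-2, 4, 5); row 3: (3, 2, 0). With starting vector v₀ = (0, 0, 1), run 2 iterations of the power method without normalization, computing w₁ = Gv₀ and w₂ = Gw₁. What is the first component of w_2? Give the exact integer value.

12

w1 = Gv₀ = (6·0 + 0·0 + 2·1; (-2)·0 + 4·0 + 5·1; 3·0 + 2·0 + 0·1) = (2, 5, 0)
w2 = Gw1 = (6·2 + 0·5 + 2·0; (-2)·2 + 4·5 + 5·0; 3·2 + 2·5 + 0·0) = (12, 16, 16)
The requested component of w2 is 12.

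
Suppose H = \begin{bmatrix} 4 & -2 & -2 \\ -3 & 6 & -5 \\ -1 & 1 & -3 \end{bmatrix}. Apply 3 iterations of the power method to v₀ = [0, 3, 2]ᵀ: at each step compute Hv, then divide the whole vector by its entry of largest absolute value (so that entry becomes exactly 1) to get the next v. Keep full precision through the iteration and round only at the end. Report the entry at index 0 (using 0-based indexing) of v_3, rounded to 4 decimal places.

Hv0 = (-10.00000, 8.00000, -3.00000); divide by -10.00000 → v1 = (1.00000, -0.80000, 0.30000)
Hv1 = (5.00000, -9.30000, -2.70000); divide by -9.30000 → v2 = (-0.53763, 1.00000, 0.29032)
Hv2 = (-4.73118, 6.16129, 0.66667); divide by 6.16129 → v3 = (-0.76789, 1.00000, 0.10820)
Requested entry of v3: -440/573 = -0.7679

-0.7679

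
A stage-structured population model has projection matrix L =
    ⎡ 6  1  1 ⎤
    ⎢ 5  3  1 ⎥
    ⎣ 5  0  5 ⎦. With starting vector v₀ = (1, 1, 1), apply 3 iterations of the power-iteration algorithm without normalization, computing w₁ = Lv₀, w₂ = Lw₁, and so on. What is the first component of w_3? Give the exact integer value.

w1 = Lv₀ = (8, 9, 10)
w2 = Lw1 = (67, 77, 90)
w3 = Lw2 = (569, 656, 785)
The requested component of w3 is 569.

569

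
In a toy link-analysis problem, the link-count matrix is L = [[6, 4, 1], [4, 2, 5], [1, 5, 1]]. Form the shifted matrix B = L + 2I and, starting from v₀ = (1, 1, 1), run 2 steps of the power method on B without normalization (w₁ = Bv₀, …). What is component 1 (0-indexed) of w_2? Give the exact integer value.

B = L + 2I has rows (8, 4, 1); (4, 4, 5); (1, 5, 3)
w1 = Bv₀ = (8·1 + 4·1 + 1·1; 4·1 + 4·1 + 5·1; 1·1 + 5·1 + 3·1) = (13, 13, 9)
w2 = Bw1 = (8·13 + 4·13 + 1·9; 4·13 + 4·13 + 5·9; 1·13 + 5·13 + 3·9) = (165, 149, 105)
Requested component of w2: 149

149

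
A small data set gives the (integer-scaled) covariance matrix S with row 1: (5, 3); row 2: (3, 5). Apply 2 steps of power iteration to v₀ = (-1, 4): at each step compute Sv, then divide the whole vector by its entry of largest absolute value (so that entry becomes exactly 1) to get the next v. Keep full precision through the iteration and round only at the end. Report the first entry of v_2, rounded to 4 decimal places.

0.8113

Sv0 = (7.00000, 17.00000); divide by 17.00000 → v1 = (0.41176, 1.00000)
Sv1 = (5.05882, 6.23529); divide by 6.23529 → v2 = (0.81132, 1.00000)
Requested entry of v2: 86/106 = 0.8113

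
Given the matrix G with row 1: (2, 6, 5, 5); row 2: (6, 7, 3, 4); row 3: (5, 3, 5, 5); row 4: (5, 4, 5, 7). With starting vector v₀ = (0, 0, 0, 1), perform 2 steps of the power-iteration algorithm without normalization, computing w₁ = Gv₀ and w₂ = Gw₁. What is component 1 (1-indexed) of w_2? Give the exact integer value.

94

w1 = Gv₀ = (2·0 + 6·0 + 5·0 + 5·1; 6·0 + 7·0 + 3·0 + 4·1; 5·0 + 3·0 + 5·0 + 5·1; 5·0 + 4·0 + 5·0 + 7·1) = (5, 4, 5, 7)
w2 = Gw1 = (2·5 + 6·4 + 5·5 + 5·7; 6·5 + 7·4 + 3·5 + 4·7; 5·5 + 3·4 + 5·5 + 5·7; 5·5 + 4·4 + 5·5 + 7·7) = (94, 101, 97, 115)
The requested component of w2 is 94.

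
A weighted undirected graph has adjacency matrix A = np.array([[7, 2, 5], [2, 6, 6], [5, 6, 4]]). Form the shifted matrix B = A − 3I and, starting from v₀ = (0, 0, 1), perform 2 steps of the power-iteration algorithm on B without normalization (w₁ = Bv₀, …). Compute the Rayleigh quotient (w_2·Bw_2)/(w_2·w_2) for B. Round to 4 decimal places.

B = A − 3I has rows (4, 2, 5); (2, 3, 6); (5, 6, 1)
w1 = Bv₀ = (5, 6, 1)
w2 = Bw1 = (37, 34, 62)
Bw2 = (526, 548, 451)
w2·Bw2 = 66056; w2·w2 = 6369; μ ≈ 66056/6369 = 10.3715

10.3715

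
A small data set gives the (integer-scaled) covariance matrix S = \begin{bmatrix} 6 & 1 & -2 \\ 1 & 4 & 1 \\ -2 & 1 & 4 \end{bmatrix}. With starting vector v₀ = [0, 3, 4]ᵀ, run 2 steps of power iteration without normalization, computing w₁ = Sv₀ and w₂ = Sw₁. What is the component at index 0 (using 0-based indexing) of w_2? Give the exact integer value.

-52

w1 = Sv₀ = (6·0 + 1·3 + (-2)·4; 1·0 + 4·3 + 1·4; (-2)·0 + 1·3 + 4·4) = (-5, 16, 19)
w2 = Sw1 = (6·(-5) + 1·16 + (-2)·19; 1·(-5) + 4·16 + 1·19; (-2)·(-5) + 1·16 + 4·19) = (-52, 78, 102)
The requested component of w2 is -52.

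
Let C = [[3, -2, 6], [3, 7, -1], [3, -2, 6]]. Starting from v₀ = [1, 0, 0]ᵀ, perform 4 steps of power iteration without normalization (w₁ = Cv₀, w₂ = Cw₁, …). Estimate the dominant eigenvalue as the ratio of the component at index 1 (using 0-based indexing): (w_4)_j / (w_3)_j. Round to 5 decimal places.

λ ≈ 8.16883

w1 = Cv₀ = (3, 3, 3)
w2 = Cw1 = (21, 27, 21)
w3 = Cw2 = (135, 231, 135)
w4 = Cw3 = (753, 1887, 753)
Ratio at component: 1887 / 231 = 8.16883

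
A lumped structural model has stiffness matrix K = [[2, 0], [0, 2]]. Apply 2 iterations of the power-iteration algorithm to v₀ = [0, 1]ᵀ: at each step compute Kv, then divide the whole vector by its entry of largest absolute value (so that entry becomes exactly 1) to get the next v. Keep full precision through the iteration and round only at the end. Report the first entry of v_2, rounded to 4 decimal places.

0.0000

Kv0 = (0.00000, 2.00000); divide by 2.00000 → v1 = (0.00000, 1.00000)
Kv1 = (0.00000, 2.00000); divide by 2.00000 → v2 = (0.00000, 1.00000)
Requested entry of v2: 0/4 = 0.0000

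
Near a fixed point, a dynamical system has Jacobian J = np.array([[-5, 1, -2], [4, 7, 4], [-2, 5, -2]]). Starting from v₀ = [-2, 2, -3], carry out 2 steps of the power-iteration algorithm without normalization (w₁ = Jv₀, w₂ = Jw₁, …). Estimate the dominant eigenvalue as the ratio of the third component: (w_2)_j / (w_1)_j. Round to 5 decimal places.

-5.30000

w1 = Jv₀ = ((-5)·(-2) + 1·2 + (-2)·(-3); 4·(-2) + 7·2 + 4·(-3); (-2)·(-2) + 5·2 + (-2)·(-3)) = (18, -6, 20)
w2 = Jw1 = ((-5)·18 + 1·(-6) + (-2)·20; 4·18 + 7·(-6) + 4·20; (-2)·18 + 5·(-6) + (-2)·20) = (-136, 110, -106)
Ratio at component: -106 / 20 = -5.30000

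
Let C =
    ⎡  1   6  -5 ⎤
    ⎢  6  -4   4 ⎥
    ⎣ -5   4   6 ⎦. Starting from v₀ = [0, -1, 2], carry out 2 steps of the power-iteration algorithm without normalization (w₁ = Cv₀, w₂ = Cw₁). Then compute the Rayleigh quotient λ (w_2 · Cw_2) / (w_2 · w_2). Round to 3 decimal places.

w1 = Cv₀ = (1·0 + 6·(-1) + (-5)·2; 6·0 + (-4)·(-1) + 4·2; (-5)·0 + 4·(-1) + 6·2) = (-16, 12, 8)
w2 = Cw1 = (1·(-16) + 6·12 + (-5)·8; 6·(-16) + (-4)·12 + 4·8; (-5)·(-16) + 4·12 + 6·8) = (16, -112, 176)
Cw2 = (-1536, 1248, 528)
w2·Cw2 = 16·(-1536) + (-112)·1248 + 176·528 = -71424; w2·w2 = 16·16 + (-112)·(-112) + 176·176 = 43776
λ ≈ -71424/43776 = -1.632

-1.632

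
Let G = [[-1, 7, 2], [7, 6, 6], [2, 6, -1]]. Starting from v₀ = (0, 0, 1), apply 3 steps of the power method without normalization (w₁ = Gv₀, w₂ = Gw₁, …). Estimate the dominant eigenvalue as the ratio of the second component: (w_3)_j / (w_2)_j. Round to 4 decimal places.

w1 = Gv₀ = (2, 6, -1)
w2 = Gw1 = (38, 44, 41)
w3 = Gw2 = (352, 776, 299)
Ratio at component: 776 / 44 = 17.6364

17.6364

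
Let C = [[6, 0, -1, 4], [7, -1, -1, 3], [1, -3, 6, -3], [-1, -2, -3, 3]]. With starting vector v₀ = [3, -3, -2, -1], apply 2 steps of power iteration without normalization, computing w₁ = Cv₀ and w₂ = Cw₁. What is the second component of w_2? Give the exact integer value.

104

w1 = Cv₀ = (6·3 + 0·(-3) + (-1)·(-2) + 4·(-1); 7·3 + (-1)·(-3) + (-1)·(-2) + 3·(-1); 1·3 + (-3)·(-3) + 6·(-2) + (-3)·(-1); (-1)·3 + (-2)·(-3) + (-3)·(-2) + 3·(-1)) = (16, 23, 3, 6)
w2 = Cw1 = (6·16 + 0·23 + (-1)·3 + 4·6; 7·16 + (-1)·23 + (-1)·3 + 3·6; 1·16 + (-3)·23 + 6·3 + (-3)·6; (-1)·16 + (-2)·23 + (-3)·3 + 3·6) = (117, 104, -53, -53)
The requested component of w2 is 104.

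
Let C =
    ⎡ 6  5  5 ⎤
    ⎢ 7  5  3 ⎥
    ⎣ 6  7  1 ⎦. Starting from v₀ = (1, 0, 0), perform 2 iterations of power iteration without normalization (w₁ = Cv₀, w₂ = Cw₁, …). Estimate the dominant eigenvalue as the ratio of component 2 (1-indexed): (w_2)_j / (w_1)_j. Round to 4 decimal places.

λ ≈ 13.5714

w1 = Cv₀ = (6·1 + 5·0 + 5·0; 7·1 + 5·0 + 3·0; 6·1 + 7·0 + 1·0) = (6, 7, 6)
w2 = Cw1 = (6·6 + 5·7 + 5·6; 7·6 + 5·7 + 3·6; 6·6 + 7·7 + 1·6) = (101, 95, 91)
Ratio at component: 95 / 7 = 13.5714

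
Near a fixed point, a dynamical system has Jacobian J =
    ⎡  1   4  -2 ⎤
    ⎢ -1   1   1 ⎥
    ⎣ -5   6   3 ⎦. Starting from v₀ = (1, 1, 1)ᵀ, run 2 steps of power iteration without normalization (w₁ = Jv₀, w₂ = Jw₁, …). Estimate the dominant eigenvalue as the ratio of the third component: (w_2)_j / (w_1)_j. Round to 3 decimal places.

λ ≈ 0.750

w1 = Jv₀ = (1·1 + 4·1 + (-2)·1; (-1)·1 + 1·1 + 1·1; (-5)·1 + 6·1 + 3·1) = (3, 1, 4)
w2 = Jw1 = (1·3 + 4·1 + (-2)·4; (-1)·3 + 1·1 + 1·4; (-5)·3 + 6·1 + 3·4) = (-1, 2, 3)
Ratio at component: 3 / 4 = 0.750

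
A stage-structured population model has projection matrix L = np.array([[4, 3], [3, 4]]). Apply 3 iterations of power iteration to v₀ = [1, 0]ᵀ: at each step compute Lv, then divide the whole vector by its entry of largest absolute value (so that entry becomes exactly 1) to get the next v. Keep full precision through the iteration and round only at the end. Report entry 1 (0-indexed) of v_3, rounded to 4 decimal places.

Lv0 = (4.00000, 3.00000); divide by 4.00000 → v1 = (1.00000, 0.75000)
Lv1 = (6.25000, 6.00000); divide by 6.25000 → v2 = (1.00000, 0.96000)
Lv2 = (6.88000, 6.84000); divide by 6.88000 → v3 = (1.00000, 0.99419)
Requested entry of v3: 171/172 = 0.9942

0.9942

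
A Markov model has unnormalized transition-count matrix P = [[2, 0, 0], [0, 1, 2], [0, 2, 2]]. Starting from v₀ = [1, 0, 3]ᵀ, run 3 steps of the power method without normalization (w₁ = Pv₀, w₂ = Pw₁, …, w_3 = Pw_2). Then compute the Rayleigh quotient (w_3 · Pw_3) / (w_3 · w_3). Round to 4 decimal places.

3.5528

w1 = Pv₀ = (2, 6, 6)
w2 = Pw1 = (4, 18, 24)
w3 = Pw2 = (8, 66, 84)
Pw3 = (16, 234, 300)
w3·Pw3 = 8·16 + 66·234 + 84·300 = 40772; w3·w3 = 8·8 + 66·66 + 84·84 = 11476
λ ≈ 40772/11476 = 3.5528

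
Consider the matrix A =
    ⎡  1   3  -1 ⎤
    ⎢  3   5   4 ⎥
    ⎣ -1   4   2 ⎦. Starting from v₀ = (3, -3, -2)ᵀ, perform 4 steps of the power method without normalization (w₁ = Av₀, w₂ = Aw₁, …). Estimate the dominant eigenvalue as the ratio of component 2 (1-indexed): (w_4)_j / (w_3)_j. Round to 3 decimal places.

w1 = Av₀ = (1·3 + 3·(-3) + (-1)·(-2); 3·3 + 5·(-3) + 4·(-2); (-1)·3 + 4·(-3) + 2·(-2)) = (-4, -14, -19)
w2 = Aw1 = (1·(-4) + 3·(-14) + (-1)·(-19); 3·(-4) + 5·(-14) + 4·(-19); (-1)·(-4) + 4·(-14) + 2·(-19)) = (-27, -158, -90)
w3 = Aw2 = (-411, -1231, -785)
w4 = Aw3 = (-3319, -10528, -6083)
Ratio at component: -10528 / -1231 = 8.552

8.552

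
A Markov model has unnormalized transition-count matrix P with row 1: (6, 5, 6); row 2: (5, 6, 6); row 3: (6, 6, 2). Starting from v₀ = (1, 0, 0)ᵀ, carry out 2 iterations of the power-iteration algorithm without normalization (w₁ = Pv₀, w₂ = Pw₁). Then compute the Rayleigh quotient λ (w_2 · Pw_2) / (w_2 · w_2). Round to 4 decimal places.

λ ≈ 16.0948

w1 = Pv₀ = (6, 5, 6)
w2 = Pw1 = (97, 96, 78)
Pw2 = (1530, 1529, 1314)
w2·Pw2 = 97·1530 + 96·1529 + 78·1314 = 397686; w2·w2 = 97·97 + 96·96 + 78·78 = 24709
λ ≈ 397686/24709 = 16.0948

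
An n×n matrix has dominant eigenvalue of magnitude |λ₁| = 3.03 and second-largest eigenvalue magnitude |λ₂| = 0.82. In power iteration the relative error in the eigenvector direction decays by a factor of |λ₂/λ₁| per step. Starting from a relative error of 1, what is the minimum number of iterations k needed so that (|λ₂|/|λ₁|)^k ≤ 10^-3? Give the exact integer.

|λ₂/λ₁| = 0.82/3.03 = 0.27063
Need k ≥ ln(10^-3) / ln(0.27063) = -6.9078 / -1.3070 ≈ 5.285
Smallest integer k satisfying the bound: 6

6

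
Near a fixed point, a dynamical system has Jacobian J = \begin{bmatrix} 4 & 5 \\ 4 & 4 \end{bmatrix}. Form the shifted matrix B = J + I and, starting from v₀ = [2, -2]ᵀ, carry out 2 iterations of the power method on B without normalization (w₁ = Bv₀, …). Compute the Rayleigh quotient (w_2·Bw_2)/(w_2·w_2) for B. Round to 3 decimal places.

B = J + I has rows (5, 5); (4, 5)
w1 = Bv₀ = (5·2 + 5·(-2); 4·2 + 5·(-2)) = (0, -2)
w2 = Bw1 = (5·0 + 5·(-2); 4·0 + 5·(-2)) = (-10, -10)
Bw2 = (-100, -90)
w2·Bw2 = 1900; w2·w2 = 200; μ ≈ 1900/200 = 9.500

μ ≈ 9.500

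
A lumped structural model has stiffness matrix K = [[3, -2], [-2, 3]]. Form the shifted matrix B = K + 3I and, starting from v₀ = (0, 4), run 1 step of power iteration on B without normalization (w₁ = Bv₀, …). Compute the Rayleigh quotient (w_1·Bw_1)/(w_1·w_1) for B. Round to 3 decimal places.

μ ≈ 7.200

B = K + 3I has rows (6, -2); (-2, 6)
w1 = Bv₀ = (6·0 + (-2)·4; (-2)·0 + 6·4) = (-8, 24)
Bw1 = (-96, 160)
w1·Bw1 = 4608; w1·w1 = 640; μ ≈ 4608/640 = 7.200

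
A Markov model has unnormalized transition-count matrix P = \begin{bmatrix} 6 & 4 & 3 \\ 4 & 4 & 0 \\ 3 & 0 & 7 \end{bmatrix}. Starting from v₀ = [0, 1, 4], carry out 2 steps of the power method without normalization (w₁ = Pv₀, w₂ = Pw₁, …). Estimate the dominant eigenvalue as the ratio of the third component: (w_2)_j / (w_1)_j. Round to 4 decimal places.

8.7143

w1 = Pv₀ = (6·0 + 4·1 + 3·4; 4·0 + 4·1 + 0·4; 3·0 + 0·1 + 7·4) = (16, 4, 28)
w2 = Pw1 = (6·16 + 4·4 + 3·28; 4·16 + 4·4 + 0·28; 3·16 + 0·4 + 7·28) = (196, 80, 244)
Ratio at component: 244 / 28 = 8.7143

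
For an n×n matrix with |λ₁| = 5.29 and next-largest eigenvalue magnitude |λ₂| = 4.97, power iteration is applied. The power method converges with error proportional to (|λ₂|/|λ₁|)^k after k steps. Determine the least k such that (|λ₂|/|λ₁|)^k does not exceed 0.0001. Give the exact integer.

148

|λ₂/λ₁| = 4.97/5.29 = 0.93951
Need k ≥ ln(0.0001) / ln(0.93951) = -9.2103 / -0.0624 ≈ 147.605
Smallest integer k satisfying the bound: 148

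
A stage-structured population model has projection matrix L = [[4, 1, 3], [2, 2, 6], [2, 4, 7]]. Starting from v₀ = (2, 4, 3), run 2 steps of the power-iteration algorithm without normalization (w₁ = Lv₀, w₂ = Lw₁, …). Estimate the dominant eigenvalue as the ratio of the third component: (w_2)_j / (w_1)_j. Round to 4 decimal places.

10.9512

w1 = Lv₀ = (21, 30, 41)
w2 = Lw1 = (237, 348, 449)
Ratio at component: 449 / 41 = 10.9512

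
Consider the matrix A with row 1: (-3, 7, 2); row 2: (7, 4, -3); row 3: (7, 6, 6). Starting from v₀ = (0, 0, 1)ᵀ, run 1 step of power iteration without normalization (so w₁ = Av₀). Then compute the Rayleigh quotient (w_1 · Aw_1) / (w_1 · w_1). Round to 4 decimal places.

λ ≈ 4.2857

w1 = Av₀ = ((-3)·0 + 7·0 + 2·1; 7·0 + 4·0 + (-3)·1; 7·0 + 6·0 + 6·1) = (2, -3, 6)
Aw1 = (-15, -16, 32)
w1·Aw1 = 2·(-15) + (-3)·(-16) + 6·32 = 210; w1·w1 = 2·2 + (-3)·(-3) + 6·6 = 49
λ ≈ 210/49 = 4.2857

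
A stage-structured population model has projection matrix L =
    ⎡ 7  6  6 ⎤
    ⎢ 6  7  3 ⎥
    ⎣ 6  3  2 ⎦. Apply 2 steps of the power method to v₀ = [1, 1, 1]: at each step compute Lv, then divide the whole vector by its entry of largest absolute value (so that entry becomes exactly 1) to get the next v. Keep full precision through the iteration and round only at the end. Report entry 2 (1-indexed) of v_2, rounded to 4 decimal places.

0.8780

Lv0 = (19.00000, 16.00000, 11.00000); divide by 19.00000 → v1 = (1.00000, 0.84211, 0.57895)
Lv1 = (15.52632, 13.63158, 9.68421); divide by 15.52632 → v2 = (1.00000, 0.87797, 0.62373)
Requested entry of v2: 259/295 = 0.8780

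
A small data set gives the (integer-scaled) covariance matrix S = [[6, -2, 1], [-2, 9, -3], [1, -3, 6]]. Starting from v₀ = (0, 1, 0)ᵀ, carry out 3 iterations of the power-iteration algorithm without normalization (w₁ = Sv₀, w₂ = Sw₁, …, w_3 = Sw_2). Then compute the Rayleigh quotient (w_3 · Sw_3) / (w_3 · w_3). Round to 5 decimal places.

λ ≈ 11.71128

w1 = Sv₀ = (6·0 + (-2)·1 + 1·0; (-2)·0 + 9·1 + (-3)·0; 1·0 + (-3)·1 + 6·0) = (-2, 9, -3)
w2 = Sw1 = (6·(-2) + (-2)·9 + 1·(-3); (-2)·(-2) + 9·9 + (-3)·(-3); 1·(-2) + (-3)·9 + 6·(-3)) = (-33, 94, -47)
w3 = Sw2 = (-433, 1053, -597)
Sw3 = (-5301, 12134, -7174)
w3·Sw3 = (-433)·(-5301) + 1053·12134 + (-597)·(-7174) = 19355313; w3·w3 = (-433)·(-433) + 1053·1053 + (-597)·(-597) = 1652707
λ ≈ 19355313/1652707 = 11.71128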